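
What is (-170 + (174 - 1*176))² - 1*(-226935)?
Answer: 256519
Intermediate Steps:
(-170 + (174 - 1*176))² - 1*(-226935) = (-170 + (174 - 176))² + 226935 = (-170 - 2)² + 226935 = (-172)² + 226935 = 29584 + 226935 = 256519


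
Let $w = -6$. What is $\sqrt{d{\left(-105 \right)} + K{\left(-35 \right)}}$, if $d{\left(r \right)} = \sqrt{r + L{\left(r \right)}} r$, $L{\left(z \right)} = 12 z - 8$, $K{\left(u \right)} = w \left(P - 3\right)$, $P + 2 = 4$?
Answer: $\sqrt{6 - 105 i \sqrt{1373}} \approx 44.14 - 44.072 i$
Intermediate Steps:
$P = 2$ ($P = -2 + 4 = 2$)
$K{\left(u \right)} = 6$ ($K{\left(u \right)} = - 6 \left(2 - 3\right) = \left(-6\right) \left(-1\right) = 6$)
$L{\left(z \right)} = -8 + 12 z$
$d{\left(r \right)} = r \sqrt{-8 + 13 r}$ ($d{\left(r \right)} = \sqrt{r + \left(-8 + 12 r\right)} r = \sqrt{-8 + 13 r} r = r \sqrt{-8 + 13 r}$)
$\sqrt{d{\left(-105 \right)} + K{\left(-35 \right)}} = \sqrt{- 105 \sqrt{-8 + 13 \left(-105\right)} + 6} = \sqrt{- 105 \sqrt{-8 - 1365} + 6} = \sqrt{- 105 \sqrt{-1373} + 6} = \sqrt{- 105 i \sqrt{1373} + 6} = \sqrt{6 - 105 i \sqrt{1373}}$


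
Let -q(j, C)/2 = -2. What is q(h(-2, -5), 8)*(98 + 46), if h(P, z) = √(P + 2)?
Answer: 576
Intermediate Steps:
h(P, z) = √(2 + P)
q(j, C) = 4 (q(j, C) = -2*(-2) = 4)
q(h(-2, -5), 8)*(98 + 46) = 4*(98 + 46) = 4*144 = 576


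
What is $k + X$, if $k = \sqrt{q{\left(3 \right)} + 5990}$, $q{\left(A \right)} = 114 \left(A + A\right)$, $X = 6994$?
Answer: $6994 + \sqrt{6674} \approx 7075.7$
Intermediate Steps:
$q{\left(A \right)} = 228 A$ ($q{\left(A \right)} = 114 \cdot 2 A = 228 A$)
$k = \sqrt{6674}$ ($k = \sqrt{228 \cdot 3 + 5990} = \sqrt{684 + 5990} = \sqrt{6674} \approx 81.695$)
$k + X = \sqrt{6674} + 6994 = 6994 + \sqrt{6674}$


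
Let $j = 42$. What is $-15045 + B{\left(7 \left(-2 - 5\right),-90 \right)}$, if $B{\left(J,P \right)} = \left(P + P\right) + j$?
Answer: $-15183$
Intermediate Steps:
$B{\left(J,P \right)} = 42 + 2 P$ ($B{\left(J,P \right)} = \left(P + P\right) + 42 = 2 P + 42 = 42 + 2 P$)
$-15045 + B{\left(7 \left(-2 - 5\right),-90 \right)} = -15045 + \left(42 + 2 \left(-90\right)\right) = -15045 + \left(42 - 180\right) = -15045 - 138 = -15183$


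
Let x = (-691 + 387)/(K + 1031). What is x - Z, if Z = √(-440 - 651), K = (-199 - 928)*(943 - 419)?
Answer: 304/589517 - I*√1091 ≈ 0.00051568 - 33.03*I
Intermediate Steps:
K = -590548 (K = -1127*524 = -590548)
x = 304/589517 (x = (-691 + 387)/(-590548 + 1031) = -304/(-589517) = -304*(-1/589517) = 304/589517 ≈ 0.00051568)
Z = I*√1091 (Z = √(-1091) = I*√1091 ≈ 33.03*I)
x - Z = 304/589517 - I*√1091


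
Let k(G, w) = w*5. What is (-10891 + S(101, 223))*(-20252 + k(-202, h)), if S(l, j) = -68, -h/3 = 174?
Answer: 250544658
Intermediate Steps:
h = -522 (h = -3*174 = -522)
k(G, w) = 5*w
(-10891 + S(101, 223))*(-20252 + k(-202, h)) = (-10891 - 68)*(-20252 + 5*(-522)) = -10959*(-20252 - 2610) = -10959*(-22862) = 250544658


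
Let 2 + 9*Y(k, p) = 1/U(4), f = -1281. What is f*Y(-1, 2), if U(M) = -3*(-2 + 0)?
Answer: 4697/18 ≈ 260.94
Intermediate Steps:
U(M) = 6 (U(M) = -3*(-2) = 6)
Y(k, p) = -11/54 (Y(k, p) = -2/9 + (1/9)/6 = -2/9 + (1/9)*(1/6) = -2/9 + 1/54 = -11/54)
f*Y(-1, 2) = -1281*(-11/54) = 4697/18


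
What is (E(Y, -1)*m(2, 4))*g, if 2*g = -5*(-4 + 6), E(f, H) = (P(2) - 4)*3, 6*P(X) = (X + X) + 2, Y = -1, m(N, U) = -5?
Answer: -225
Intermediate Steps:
P(X) = ⅓ + X/3 (P(X) = ((X + X) + 2)/6 = (2*X + 2)/6 = (2 + 2*X)/6 = ⅓ + X/3)
E(f, H) = -9 (E(f, H) = ((⅓ + (⅓)*2) - 4)*3 = ((⅓ + ⅔) - 4)*3 = (1 - 4)*3 = -3*3 = -9)
g = -5 (g = (-5*(-4 + 6))/2 = (-5*2)/2 = (½)*(-10) = -5)
(E(Y, -1)*m(2, 4))*g = -9*(-5)*(-5) = 45*(-5) = -225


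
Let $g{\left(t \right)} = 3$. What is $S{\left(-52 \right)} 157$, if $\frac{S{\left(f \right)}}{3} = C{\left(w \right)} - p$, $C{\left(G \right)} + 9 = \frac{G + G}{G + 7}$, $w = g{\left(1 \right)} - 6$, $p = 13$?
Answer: $- \frac{22137}{2} \approx -11069.0$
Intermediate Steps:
$w = -3$ ($w = 3 - 6 = -3$)
$C{\left(G \right)} = -9 + \frac{2 G}{7 + G}$ ($C{\left(G \right)} = -9 + \frac{G + G}{G + 7} = -9 + \frac{2 G}{7 + G}$)
$S{\left(f \right)} = - \frac{141}{2}$ ($S{\left(f \right)} = 3 \left(\frac{7 \left(-9 - -3\right)}{7 - 3} - 13\right) = 3 \left(\frac{7 \left(-9 + 3\right)}{4} - 13\right) = 3 \left(7 \cdot \frac{1}{4} \left(-6\right) - 13\right) = 3 \left(- \frac{21}{2} - 13\right) = 3 \left(- \frac{47}{2}\right) = - \frac{141}{2}$)
$S{\left(-52 \right)} 157 = \left(- \frac{141}{2}\right) 157 = - \frac{22137}{2}$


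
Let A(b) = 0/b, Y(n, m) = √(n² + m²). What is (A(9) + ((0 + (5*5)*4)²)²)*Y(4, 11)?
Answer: 100000000*√137 ≈ 1.1705e+9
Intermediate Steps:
Y(n, m) = √(m² + n²)
A(b) = 0
(A(9) + ((0 + (5*5)*4)²)²)*Y(4, 11) = (0 + ((0 + (5*5)*4)²)²)*√(11² + 4²) = (0 + ((0 + 25*4)²)²)*√(121 + 16) = (0 + ((0 + 100)²)²)*√137 = (0 + (100²)²)*√137 = (0 + 10000²)*√137 = (0 + 100000000)*√137 = 100000000*√137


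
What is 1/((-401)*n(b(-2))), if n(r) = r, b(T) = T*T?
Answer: -1/1604 ≈ -0.00062344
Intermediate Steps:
b(T) = T**2
1/((-401)*n(b(-2))) = 1/((-401)*((-2)**2)) = -1/401/4 = -1/401*1/4 = -1/1604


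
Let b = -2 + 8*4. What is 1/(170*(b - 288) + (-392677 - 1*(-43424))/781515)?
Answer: -781515/34277597153 ≈ -2.2800e-5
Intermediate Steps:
b = 30 (b = -2 + 32 = 30)
1/(170*(b - 288) + (-392677 - 1*(-43424))/781515) = 1/(170*(30 - 288) + (-392677 - 1*(-43424))/781515) = 1/(170*(-258) + (-392677 + 43424)*(1/781515)) = 1/(-43860 - 349253*1/781515) = 1/(-43860 - 349253/781515) = 1/(-34277597153/781515) = -781515/34277597153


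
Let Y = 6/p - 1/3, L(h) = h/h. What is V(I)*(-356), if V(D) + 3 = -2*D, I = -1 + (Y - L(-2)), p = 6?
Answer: 356/3 ≈ 118.67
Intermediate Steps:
L(h) = 1
Y = ⅔ (Y = 6/6 - 1/3 = 6*(⅙) - 1*⅓ = 1 - ⅓ = ⅔ ≈ 0.66667)
I = -4/3 (I = -1 + (⅔ - 1*1) = -1 + (⅔ - 1) = -1 - ⅓ = -4/3 ≈ -1.3333)
V(D) = -3 - 2*D
V(I)*(-356) = (-3 - 2*(-4/3))*(-356) = (-3 + 8/3)*(-356) = -⅓*(-356) = 356/3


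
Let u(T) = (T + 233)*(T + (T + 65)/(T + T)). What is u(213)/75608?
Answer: 2537071/2013063 ≈ 1.2603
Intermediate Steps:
u(T) = (233 + T)*(T + (65 + T)/(2*T)) (u(T) = (233 + T)*(T + (65 + T)/((2*T))) = (233 + T)*(T + (65 + T)*(1/(2*T))) = (233 + T)*(T + (65 + T)/(2*T)))
u(213)/75608 = (149 + 213² + (467/2)*213 + (15145/2)/213)/75608 = (149 + 45369 + 99471/2 + (15145/2)*(1/213))*(1/75608) = (149 + 45369 + 99471/2 + 15145/426)*(1/75608) = (20296568/213)*(1/75608) = 2537071/2013063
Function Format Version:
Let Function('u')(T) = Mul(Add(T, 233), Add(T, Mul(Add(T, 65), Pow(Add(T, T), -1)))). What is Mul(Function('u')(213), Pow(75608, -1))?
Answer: Rational(2537071, 2013063) ≈ 1.2603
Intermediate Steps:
Function('u')(T) = Mul(Add(233, T), Add(T, Mul(Rational(1, 2), Pow(T, -1), Add(65, T)))) (Function('u')(T) = Mul(Add(233, T), Add(T, Mul(Add(65, T), Pow(Mul(2, T), -1)))) = Mul(Add(233, T), Add(T, Mul(Add(65, T), Mul(Rational(1, 2), Pow(T, -1))))) = Mul(Add(233, T), Add(T, Mul(Rational(1, 2), Pow(T, -1), Add(65, T)))))
Mul(Function('u')(213), Pow(75608, -1)) = Mul(Add(149, Pow(213, 2), Mul(Rational(467, 2), 213), Mul(Rational(15145, 2), Pow(213, -1))), Pow(75608, -1)) = Mul(Add(149, 45369, Rational(99471, 2), Mul(Rational(15145, 2), Rational(1, 213))), Rational(1, 75608)) = Mul(Add(149, 45369, Rational(99471, 2), Rational(15145, 426)), Rational(1, 75608)) = Mul(Rational(20296568, 213), Rational(1, 75608)) = Rational(2537071, 2013063)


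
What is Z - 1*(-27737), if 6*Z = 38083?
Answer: 204505/6 ≈ 34084.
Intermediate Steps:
Z = 38083/6 (Z = (⅙)*38083 = 38083/6 ≈ 6347.2)
Z - 1*(-27737) = 38083/6 - 1*(-27737) = 38083/6 + 27737 = 204505/6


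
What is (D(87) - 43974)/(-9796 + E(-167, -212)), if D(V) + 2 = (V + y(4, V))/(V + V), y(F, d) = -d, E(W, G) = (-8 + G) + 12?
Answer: 10994/2501 ≈ 4.3958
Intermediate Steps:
E(W, G) = 4 + G
D(V) = -2 (D(V) = -2 + (V - V)/(V + V) = -2 + 0/((2*V)) = -2 + 0*(1/(2*V)) = -2 + 0 = -2)
(D(87) - 43974)/(-9796 + E(-167, -212)) = (-2 - 43974)/(-9796 + (4 - 212)) = -43976/(-9796 - 208) = -43976/(-10004) = -43976*(-1/10004) = 10994/2501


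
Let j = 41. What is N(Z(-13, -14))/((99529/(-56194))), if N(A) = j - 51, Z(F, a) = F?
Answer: 561940/99529 ≈ 5.6460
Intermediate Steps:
N(A) = -10 (N(A) = 41 - 51 = -10)
N(Z(-13, -14))/((99529/(-56194))) = -10/(99529/(-56194)) = -10/(99529*(-1/56194)) = -10/(-99529/56194) = -10*(-56194/99529) = 561940/99529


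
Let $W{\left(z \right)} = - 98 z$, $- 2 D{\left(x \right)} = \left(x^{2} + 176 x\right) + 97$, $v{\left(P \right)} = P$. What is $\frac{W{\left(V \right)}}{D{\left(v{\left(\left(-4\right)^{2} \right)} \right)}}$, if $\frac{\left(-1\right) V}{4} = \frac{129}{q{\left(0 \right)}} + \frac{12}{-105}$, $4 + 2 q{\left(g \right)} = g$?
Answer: $\frac{253288}{15845} \approx 15.985$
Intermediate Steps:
$q{\left(g \right)} = -2 + \frac{g}{2}$
$D{\left(x \right)} = - \frac{97}{2} - 88 x - \frac{x^{2}}{2}$ ($D{\left(x \right)} = - \frac{\left(x^{2} + 176 x\right) + 97}{2} = - \frac{97 + x^{2} + 176 x}{2} = - \frac{97}{2} - 88 x - \frac{x^{2}}{2}$)
$V = \frac{9046}{35}$ ($V = - 4 \left(\frac{129}{-2 + \frac{1}{2} \cdot 0} + \frac{12}{-105}\right) = - 4 \left(\frac{129}{-2 + 0} + 12 \left(- \frac{1}{105}\right)\right) = - 4 \left(\frac{129}{-2} - \frac{4}{35}\right) = - 4 \left(129 \left(- \frac{1}{2}\right) - \frac{4}{35}\right) = - 4 \left(- \frac{129}{2} - \frac{4}{35}\right) = \left(-4\right) \left(- \frac{4523}{70}\right) = \frac{9046}{35} \approx 258.46$)
$\frac{W{\left(V \right)}}{D{\left(v{\left(\left(-4\right)^{2} \right)} \right)}} = \frac{\left(-98\right) \frac{9046}{35}}{- \frac{97}{2} - 88 \left(-4\right)^{2} - \frac{\left(\left(-4\right)^{2}\right)^{2}}{2}} = - \frac{126644}{5 \left(- \frac{97}{2} - 1408 - \frac{16^{2}}{2}\right)} = - \frac{126644}{5 \left(- \frac{97}{2} - 1408 - 128\right)} = - \frac{126644}{5 \left(- \frac{3169}{2}\right)} = \left(- \frac{126644}{5}\right) \left(- \frac{2}{3169}\right) = \frac{253288}{15845}$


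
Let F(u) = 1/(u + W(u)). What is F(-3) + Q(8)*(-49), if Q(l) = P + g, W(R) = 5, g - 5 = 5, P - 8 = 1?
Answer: -1861/2 ≈ -930.50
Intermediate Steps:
P = 9 (P = 8 + 1 = 9)
g = 10 (g = 5 + 5 = 10)
Q(l) = 19 (Q(l) = 9 + 10 = 19)
F(u) = 1/(5 + u) (F(u) = 1/(u + 5) = 1/(5 + u))
F(-3) + Q(8)*(-49) = 1/(5 - 3) + 19*(-49) = 1/2 - 931 = ½ - 931 = -1861/2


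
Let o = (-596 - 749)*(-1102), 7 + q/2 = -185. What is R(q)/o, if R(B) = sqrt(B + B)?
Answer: 8*I*sqrt(3)/741095 ≈ 1.8697e-5*I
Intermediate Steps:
q = -384 (q = -14 + 2*(-185) = -14 - 370 = -384)
R(B) = sqrt(2)*sqrt(B) (R(B) = sqrt(2*B) = sqrt(2)*sqrt(B))
o = 1482190 (o = -1345*(-1102) = 1482190)
R(q)/o = (sqrt(2)*sqrt(-384))/1482190 = (sqrt(2)*(8*I*sqrt(6)))*(1/1482190) = (16*I*sqrt(3))*(1/1482190) = 8*I*sqrt(3)/741095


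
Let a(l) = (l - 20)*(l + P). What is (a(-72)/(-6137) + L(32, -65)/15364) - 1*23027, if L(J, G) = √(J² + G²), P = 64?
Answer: -141317435/6137 + √5249/15364 ≈ -23027.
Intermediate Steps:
L(J, G) = √(G² + J²)
a(l) = (-20 + l)*(64 + l) (a(l) = (l - 20)*(l + 64) = (-20 + l)*(64 + l))
(a(-72)/(-6137) + L(32, -65)/15364) - 1*23027 = ((-1280 + (-72)² + 44*(-72))/(-6137) + √((-65)² + 32²)/15364) - 1*23027 = ((-1280 + 5184 - 3168)*(-1/6137) + √(4225 + 1024)*(1/15364)) - 23027 = (736*(-1/6137) + √5249*(1/15364)) - 23027 = (-736/6137 + √5249/15364) - 23027 = -141317435/6137 + √5249/15364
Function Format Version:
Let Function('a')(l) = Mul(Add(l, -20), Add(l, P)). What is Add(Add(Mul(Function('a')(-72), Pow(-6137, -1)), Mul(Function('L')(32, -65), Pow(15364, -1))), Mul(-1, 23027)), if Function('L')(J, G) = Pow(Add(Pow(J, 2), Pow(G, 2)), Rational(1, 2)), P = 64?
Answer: Add(Rational(-141317435, 6137), Mul(Rational(1, 15364), Pow(5249, Rational(1, 2)))) ≈ -23027.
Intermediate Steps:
Function('L')(J, G) = Pow(Add(Pow(G, 2), Pow(J, 2)), Rational(1, 2))
Function('a')(l) = Mul(Add(-20, l), Add(64, l)) (Function('a')(l) = Mul(Add(l, -20), Add(l, 64)) = Mul(Add(-20, l), Add(64, l)))
Add(Add(Mul(Function('a')(-72), Pow(-6137, -1)), Mul(Function('L')(32, -65), Pow(15364, -1))), Mul(-1, 23027)) = Add(Add(Mul(Add(-1280, Pow(-72, 2), Mul(44, -72)), Pow(-6137, -1)), Mul(Pow(Add(Pow(-65, 2), Pow(32, 2)), Rational(1, 2)), Pow(15364, -1))), Mul(-1, 23027)) = Add(Add(Mul(Add(-1280, 5184, -3168), Rational(-1, 6137)), Mul(Pow(Add(4225, 1024), Rational(1, 2)), Rational(1, 15364))), -23027) = Add(Add(Mul(736, Rational(-1, 6137)), Mul(Pow(5249, Rational(1, 2)), Rational(1, 15364))), -23027) = Add(Add(Rational(-736, 6137), Mul(Rational(1, 15364), Pow(5249, Rational(1, 2)))), -23027) = Add(Rational(-141317435, 6137), Mul(Rational(1, 15364), Pow(5249, Rational(1, 2))))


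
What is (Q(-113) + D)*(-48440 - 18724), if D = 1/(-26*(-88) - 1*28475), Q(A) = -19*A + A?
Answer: -41120083604/301 ≈ -1.3661e+8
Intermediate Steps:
Q(A) = -18*A
D = -1/26187 (D = 1/(2288 - 28475) = 1/(-26187) = -1/26187 ≈ -3.8187e-5)
(Q(-113) + D)*(-48440 - 18724) = (-18*(-113) - 1/26187)*(-48440 - 18724) = (2034 - 1/26187)*(-67164) = (53264357/26187)*(-67164) = -41120083604/301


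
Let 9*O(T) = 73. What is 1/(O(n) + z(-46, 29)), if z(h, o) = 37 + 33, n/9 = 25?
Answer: 9/703 ≈ 0.012802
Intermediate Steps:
n = 225 (n = 9*25 = 225)
z(h, o) = 70
O(T) = 73/9 (O(T) = (1/9)*73 = 73/9)
1/(O(n) + z(-46, 29)) = 1/(73/9 + 70) = 1/(703/9) = 9/703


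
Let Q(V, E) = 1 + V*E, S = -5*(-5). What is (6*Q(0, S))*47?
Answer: 282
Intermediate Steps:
S = 25
Q(V, E) = 1 + E*V
(6*Q(0, S))*47 = (6*(1 + 25*0))*47 = (6*(1 + 0))*47 = (6*1)*47 = 6*47 = 282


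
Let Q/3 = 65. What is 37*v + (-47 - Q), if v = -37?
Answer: -1611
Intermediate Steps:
Q = 195 (Q = 3*65 = 195)
37*v + (-47 - Q) = 37*(-37) + (-47 - 1*195) = -1369 + (-47 - 195) = -1369 - 242 = -1611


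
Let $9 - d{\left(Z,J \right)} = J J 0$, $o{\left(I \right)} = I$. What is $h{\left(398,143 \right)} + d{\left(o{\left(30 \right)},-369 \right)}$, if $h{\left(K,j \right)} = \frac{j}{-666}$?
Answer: $\frac{5851}{666} \approx 8.7853$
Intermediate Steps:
$h{\left(K,j \right)} = - \frac{j}{666}$ ($h{\left(K,j \right)} = j \left(- \frac{1}{666}\right) = - \frac{j}{666}$)
$d{\left(Z,J \right)} = 9$ ($d{\left(Z,J \right)} = 9 - J J 0 = 9 - J^{2} \cdot 0 = 9 - 0 = 9 + 0 = 9$)
$h{\left(398,143 \right)} + d{\left(o{\left(30 \right)},-369 \right)} = \left(- \frac{1}{666}\right) 143 + 9 = - \frac{143}{666} + 9 = \frac{5851}{666}$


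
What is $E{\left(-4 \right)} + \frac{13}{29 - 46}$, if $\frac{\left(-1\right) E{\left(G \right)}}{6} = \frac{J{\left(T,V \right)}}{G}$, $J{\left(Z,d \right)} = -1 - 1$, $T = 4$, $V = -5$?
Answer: $- \frac{64}{17} \approx -3.7647$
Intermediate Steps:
$J{\left(Z,d \right)} = -2$
$E{\left(G \right)} = \frac{12}{G}$ ($E{\left(G \right)} = - 6 \left(- \frac{2}{G}\right) = \frac{12}{G}$)
$E{\left(-4 \right)} + \frac{13}{29 - 46} = \frac{12}{-4} + \frac{13}{29 - 46} = 12 \left(- \frac{1}{4}\right) + \frac{13}{-17} = -3 + 13 \left(- \frac{1}{17}\right) = -3 - \frac{13}{17} = - \frac{64}{17}$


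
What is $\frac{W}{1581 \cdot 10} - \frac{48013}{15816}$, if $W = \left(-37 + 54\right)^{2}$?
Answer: $- \frac{7397203}{2451480} \approx -3.0174$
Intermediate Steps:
$W = 289$ ($W = 17^{2} = 289$)
$\frac{W}{1581 \cdot 10} - \frac{48013}{15816} = \frac{289}{1581 \cdot 10} - \frac{48013}{15816} = \frac{289}{15810} - \frac{48013}{15816} = 289 \cdot \frac{1}{15810} - \frac{48013}{15816} = \frac{17}{930} - \frac{48013}{15816} = - \frac{7397203}{2451480}$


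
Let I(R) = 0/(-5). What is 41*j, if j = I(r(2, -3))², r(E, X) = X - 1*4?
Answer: 0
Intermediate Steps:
r(E, X) = -4 + X (r(E, X) = X - 4 = -4 + X)
I(R) = 0 (I(R) = 0*(-⅕) = 0)
j = 0 (j = 0² = 0)
41*j = 41*0 = 0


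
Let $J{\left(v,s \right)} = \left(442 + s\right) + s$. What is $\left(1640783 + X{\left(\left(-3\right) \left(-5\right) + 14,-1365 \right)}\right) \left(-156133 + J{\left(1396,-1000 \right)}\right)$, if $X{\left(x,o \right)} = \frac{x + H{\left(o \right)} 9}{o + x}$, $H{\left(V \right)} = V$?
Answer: $- \frac{43209272495463}{167} \approx -2.5874 \cdot 10^{11}$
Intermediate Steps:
$J{\left(v,s \right)} = 442 + 2 s$
$X{\left(x,o \right)} = \frac{x + 9 o}{o + x}$ ($X{\left(x,o \right)} = \frac{x + o 9}{o + x} = \frac{x + 9 o}{o + x}$)
$\left(1640783 + X{\left(\left(-3\right) \left(-5\right) + 14,-1365 \right)}\right) \left(-156133 + J{\left(1396,-1000 \right)}\right) = \left(1640783 + \frac{\left(\left(-3\right) \left(-5\right) + 14\right) + 9 \left(-1365\right)}{-1365 + \left(\left(-3\right) \left(-5\right) + 14\right)}\right) \left(-156133 + \left(442 + 2 \left(-1000\right)\right)\right) = \left(1640783 + \frac{\left(15 + 14\right) - 12285}{-1365 + \left(15 + 14\right)}\right) \left(-156133 + \left(442 - 2000\right)\right) = \left(1640783 + \frac{29 - 12285}{-1365 + 29}\right) \left(-156133 - 1558\right) = \left(1640783 + \frac{1}{-1336} \left(-12256\right)\right) \left(-157691\right) = \left(1640783 - - \frac{1532}{167}\right) \left(-157691\right) = \left(1640783 + \frac{1532}{167}\right) \left(-157691\right) = \frac{274012293}{167} \left(-157691\right) = - \frac{43209272495463}{167}$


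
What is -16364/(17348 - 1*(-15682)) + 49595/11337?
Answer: 242100697/62410185 ≈ 3.8792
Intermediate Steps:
-16364/(17348 - 1*(-15682)) + 49595/11337 = -16364/(17348 + 15682) + 49595*(1/11337) = -16364/33030 + 49595/11337 = -16364*1/33030 + 49595/11337 = -8182/16515 + 49595/11337 = 242100697/62410185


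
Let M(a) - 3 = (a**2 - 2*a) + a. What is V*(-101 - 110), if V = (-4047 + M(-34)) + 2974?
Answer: -25320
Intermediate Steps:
M(a) = 3 + a**2 - a (M(a) = 3 + ((a**2 - 2*a) + a) = 3 + (a**2 - a) = 3 + a**2 - a)
V = 120 (V = (-4047 + (3 + (-34)**2 - 1*(-34))) + 2974 = (-4047 + (3 + 1156 + 34)) + 2974 = (-4047 + 1193) + 2974 = -2854 + 2974 = 120)
V*(-101 - 110) = 120*(-101 - 110) = 120*(-211) = -25320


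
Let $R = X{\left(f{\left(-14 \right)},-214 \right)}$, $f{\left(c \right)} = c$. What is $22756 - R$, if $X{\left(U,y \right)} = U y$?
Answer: $19760$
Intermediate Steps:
$R = 2996$ ($R = \left(-14\right) \left(-214\right) = 2996$)
$22756 - R = 22756 - 2996 = 19760$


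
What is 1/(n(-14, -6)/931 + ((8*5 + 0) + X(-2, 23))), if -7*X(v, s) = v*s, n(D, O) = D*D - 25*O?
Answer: 931/43704 ≈ 0.021302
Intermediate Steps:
n(D, O) = D² - 25*O
X(v, s) = -s*v/7 (X(v, s) = -v*s/7 = -s*v/7)
1/(n(-14, -6)/931 + ((8*5 + 0) + X(-2, 23))) = 1/(((-14)² - 25*(-6))/931 + ((8*5 + 0) - ⅐*23*(-2))) = 1/((196 + 150)*(1/931) + ((40 + 0) + 46/7)) = 1/(346*(1/931) + (40 + 46/7)) = 1/(346/931 + 326/7) = 1/(43704/931) = 931/43704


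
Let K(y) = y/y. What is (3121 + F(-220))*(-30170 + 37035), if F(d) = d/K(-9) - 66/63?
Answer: 418071635/21 ≈ 1.9908e+7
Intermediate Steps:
K(y) = 1
F(d) = -22/21 + d (F(d) = d/1 - 66/63 = d*1 - 66*1/63 = d - 22/21 = -22/21 + d)
(3121 + F(-220))*(-30170 + 37035) = (3121 + (-22/21 - 220))*(-30170 + 37035) = (3121 - 4642/21)*6865 = (60899/21)*6865 = 418071635/21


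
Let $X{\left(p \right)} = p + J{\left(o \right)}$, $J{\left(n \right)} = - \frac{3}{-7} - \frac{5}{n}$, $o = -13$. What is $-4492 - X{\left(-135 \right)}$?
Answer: $- \frac{396561}{91} \approx -4357.8$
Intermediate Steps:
$J{\left(n \right)} = \frac{3}{7} - \frac{5}{n}$ ($J{\left(n \right)} = \left(-3\right) \left(- \frac{1}{7}\right) - \frac{5}{n} = \frac{3}{7} - \frac{5}{n}$)
$X{\left(p \right)} = \frac{74}{91} + p$ ($X{\left(p \right)} = p + \left(\frac{3}{7} - \frac{5}{-13}\right) = p + \left(\frac{3}{7} - - \frac{5}{13}\right) = p + \left(\frac{3}{7} + \frac{5}{13}\right) = p + \frac{74}{91} = \frac{74}{91} + p$)
$-4492 - X{\left(-135 \right)} = -4492 - \left(\frac{74}{91} - 135\right) = -4492 - - \frac{12211}{91} = -4492 + \frac{12211}{91} = - \frac{396561}{91}$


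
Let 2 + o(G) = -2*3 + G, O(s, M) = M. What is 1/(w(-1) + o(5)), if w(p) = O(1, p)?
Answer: -1/4 ≈ -0.25000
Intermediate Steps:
o(G) = -8 + G (o(G) = -2 + (-2*3 + G) = -2 + (-6 + G) = -8 + G)
w(p) = p
1/(w(-1) + o(5)) = 1/(-1 + (-8 + 5)) = 1/(-1 - 3) = 1/(-4) = -1/4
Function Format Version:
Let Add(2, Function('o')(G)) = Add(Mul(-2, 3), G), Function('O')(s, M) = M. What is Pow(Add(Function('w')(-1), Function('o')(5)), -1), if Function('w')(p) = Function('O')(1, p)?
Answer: Rational(-1, 4) ≈ -0.25000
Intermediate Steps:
Function('o')(G) = Add(-8, G) (Function('o')(G) = Add(-2, Add(Mul(-2, 3), G)) = Add(-2, Add(-6, G)) = Add(-8, G))
Function('w')(p) = p
Pow(Add(Function('w')(-1), Function('o')(5)), -1) = Pow(Add(-1, Add(-8, 5)), -1) = Pow(Add(-1, -3), -1) = Pow(-4, -1) = Rational(-1, 4)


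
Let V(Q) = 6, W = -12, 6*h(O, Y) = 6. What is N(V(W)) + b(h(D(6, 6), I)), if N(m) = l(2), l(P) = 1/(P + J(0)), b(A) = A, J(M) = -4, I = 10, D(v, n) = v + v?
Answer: 1/2 ≈ 0.50000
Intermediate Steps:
D(v, n) = 2*v
h(O, Y) = 1 (h(O, Y) = (1/6)*6 = 1)
l(P) = 1/(-4 + P) (l(P) = 1/(P - 4) = 1/(-4 + P))
N(m) = -1/2 (N(m) = 1/(-4 + 2) = 1/(-2) = -1/2)
N(V(W)) + b(h(D(6, 6), I)) = -1/2 + 1 = 1/2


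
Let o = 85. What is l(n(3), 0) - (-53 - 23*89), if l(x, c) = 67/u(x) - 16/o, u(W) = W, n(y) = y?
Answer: 541147/255 ≈ 2122.1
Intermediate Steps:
l(x, c) = -16/85 + 67/x (l(x, c) = 67/x - 16/85 = -16/85 + 67/x)
l(n(3), 0) - (-53 - 23*89) = (-16/85 + 67/3) - (-53 - 23*89) = (-16/85 + 67*(⅓)) - (-53 - 2047) = (-16/85 + 67/3) - 1*(-2100) = 5647/255 + 2100 = 541147/255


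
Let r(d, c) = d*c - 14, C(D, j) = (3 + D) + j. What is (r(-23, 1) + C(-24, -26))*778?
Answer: -65352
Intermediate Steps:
C(D, j) = 3 + D + j
r(d, c) = -14 + c*d (r(d, c) = c*d - 14 = -14 + c*d)
(r(-23, 1) + C(-24, -26))*778 = ((-14 + 1*(-23)) + (3 - 24 - 26))*778 = ((-14 - 23) - 47)*778 = (-37 - 47)*778 = -84*778 = -65352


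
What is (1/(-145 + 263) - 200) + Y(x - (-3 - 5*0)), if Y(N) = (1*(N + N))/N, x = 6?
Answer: -23363/118 ≈ -197.99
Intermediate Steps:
Y(N) = 2 (Y(N) = (1*(2*N))/N = (2*N)/N = 2)
(1/(-145 + 263) - 200) + Y(x - (-3 - 5*0)) = (1/(-145 + 263) - 200) + 2 = (1/118 - 200) + 2 = -23599/118 + 2 = -23363/118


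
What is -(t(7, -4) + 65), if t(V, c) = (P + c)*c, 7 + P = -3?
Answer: -121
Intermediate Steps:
P = -10 (P = -7 - 3 = -10)
t(V, c) = c*(-10 + c) (t(V, c) = (-10 + c)*c = c*(-10 + c))
-(t(7, -4) + 65) = -(-4*(-10 - 4) + 65) = -(-4*(-14) + 65) = -(56 + 65) = -1*121 = -121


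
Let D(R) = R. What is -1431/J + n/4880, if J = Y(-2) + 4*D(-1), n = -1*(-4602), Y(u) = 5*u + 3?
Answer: 3516951/26840 ≈ 131.03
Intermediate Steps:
Y(u) = 3 + 5*u
n = 4602
J = -11 (J = (3 + 5*(-2)) + 4*(-1) = (3 - 10) - 4 = -7 - 4 = -11)
-1431/J + n/4880 = -1431/(-11) + 4602/4880 = -1431*(-1/11) + 4602*(1/4880) = 1431/11 + 2301/2440 = 3516951/26840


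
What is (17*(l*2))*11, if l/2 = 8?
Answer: 5984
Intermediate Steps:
l = 16 (l = 2*8 = 16)
(17*(l*2))*11 = (17*(16*2))*11 = (17*32)*11 = 544*11 = 5984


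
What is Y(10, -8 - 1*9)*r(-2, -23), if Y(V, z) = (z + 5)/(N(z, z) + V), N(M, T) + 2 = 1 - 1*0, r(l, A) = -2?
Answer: 8/3 ≈ 2.6667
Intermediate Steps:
N(M, T) = -1 (N(M, T) = -2 + (1 - 1*0) = -2 + (1 + 0) = -2 + 1 = -1)
Y(V, z) = (5 + z)/(-1 + V) (Y(V, z) = (z + 5)/(-1 + V) = (5 + z)/(-1 + V))
Y(10, -8 - 1*9)*r(-2, -23) = ((5 + (-8 - 1*9))/(-1 + 10))*(-2) = ((5 + (-8 - 9))/9)*(-2) = ((5 - 17)/9)*(-2) = ((1/9)*(-12))*(-2) = -4/3*(-2) = 8/3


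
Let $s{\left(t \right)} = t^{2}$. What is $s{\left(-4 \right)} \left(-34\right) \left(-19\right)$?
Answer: $10336$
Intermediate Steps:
$s{\left(-4 \right)} \left(-34\right) \left(-19\right) = \left(-4\right)^{2} \left(-34\right) \left(-19\right) = 16 \left(-34\right) \left(-19\right) = \left(-544\right) \left(-19\right) = 10336$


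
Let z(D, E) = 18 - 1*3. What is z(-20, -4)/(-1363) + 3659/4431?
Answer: 4920752/6039453 ≈ 0.81477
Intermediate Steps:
z(D, E) = 15 (z(D, E) = 18 - 3 = 15)
z(-20, -4)/(-1363) + 3659/4431 = 15/(-1363) + 3659/4431 = 15*(-1/1363) + 3659*(1/4431) = -15/1363 + 3659/4431 = 4920752/6039453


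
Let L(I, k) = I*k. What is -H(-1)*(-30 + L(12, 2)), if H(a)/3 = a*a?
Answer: 18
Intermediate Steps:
H(a) = 3*a² (H(a) = 3*(a*a) = 3*a²)
-H(-1)*(-30 + L(12, 2)) = -3*(-1)²*(-30 + 12*2) = -3*1*(-30 + 24) = -3*(-6) = -1*(-18) = 18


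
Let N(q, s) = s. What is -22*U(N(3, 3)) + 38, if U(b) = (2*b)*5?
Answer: -622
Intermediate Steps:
U(b) = 10*b
-22*U(N(3, 3)) + 38 = -220*3 + 38 = -22*30 + 38 = -660 + 38 = -622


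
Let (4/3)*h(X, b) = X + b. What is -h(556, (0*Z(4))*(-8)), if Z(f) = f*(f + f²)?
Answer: -417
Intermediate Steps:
h(X, b) = 3*X/4 + 3*b/4 (h(X, b) = 3*(X + b)/4 = 3*X/4 + 3*b/4)
-h(556, (0*Z(4))*(-8)) = -((¾)*556 + 3*((0*(4²*(1 + 4)))*(-8))/4) = -(417 + 3*((0*(16*5))*(-8))/4) = -(417 + 3*((0*80)*(-8))/4) = -(417 + 3*(0*(-8))/4) = -(417 + (¾)*0) = -(417 + 0) = -1*417 = -417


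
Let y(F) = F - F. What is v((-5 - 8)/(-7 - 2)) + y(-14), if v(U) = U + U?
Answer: 26/9 ≈ 2.8889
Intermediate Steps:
y(F) = 0
v(U) = 2*U
v((-5 - 8)/(-7 - 2)) + y(-14) = 2*((-5 - 8)/(-7 - 2)) + 0 = 2*(-13/(-9)) + 0 = 2*(-13*(-⅑)) + 0 = 2*(13/9) + 0 = 26/9 + 0 = 26/9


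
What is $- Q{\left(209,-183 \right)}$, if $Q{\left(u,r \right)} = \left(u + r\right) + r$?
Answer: $157$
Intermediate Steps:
$Q{\left(u,r \right)} = u + 2 r$ ($Q{\left(u,r \right)} = \left(r + u\right) + r = u + 2 r$)
$- Q{\left(209,-183 \right)} = - (209 + 2 \left(-183\right)) = - (209 - 366) = \left(-1\right) \left(-157\right) = 157$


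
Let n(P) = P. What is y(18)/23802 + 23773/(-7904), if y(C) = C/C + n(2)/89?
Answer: -25179740465/8371829856 ≈ -3.0077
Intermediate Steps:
y(C) = 91/89 (y(C) = C/C + 2/89 = 1 + 2*(1/89) = 1 + 2/89 = 91/89)
y(18)/23802 + 23773/(-7904) = (91/89)/23802 + 23773/(-7904) = (91/89)*(1/23802) + 23773*(-1/7904) = 91/2118378 - 23773/7904 = -25179740465/8371829856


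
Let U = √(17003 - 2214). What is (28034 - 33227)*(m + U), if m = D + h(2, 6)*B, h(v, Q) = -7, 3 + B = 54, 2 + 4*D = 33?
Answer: 7254621/4 - 5193*√14789 ≈ 1.1821e+6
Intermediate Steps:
D = 31/4 (D = -½ + (¼)*33 = -½ + 33/4 = 31/4 ≈ 7.7500)
B = 51 (B = -3 + 54 = 51)
U = √14789 ≈ 121.61
m = -1397/4 (m = 31/4 - 7*51 = 31/4 - 357 = -1397/4 ≈ -349.25)
(28034 - 33227)*(m + U) = (28034 - 33227)*(-1397/4 + √14789) = -5193*(-1397/4 + √14789) = 7254621/4 - 5193*√14789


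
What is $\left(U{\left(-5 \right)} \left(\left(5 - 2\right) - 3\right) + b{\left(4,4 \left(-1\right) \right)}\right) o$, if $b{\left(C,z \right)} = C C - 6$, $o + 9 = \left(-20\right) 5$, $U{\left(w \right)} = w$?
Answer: $-1090$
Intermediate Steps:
$o = -109$ ($o = -9 - 100 = -109$)
$b{\left(C,z \right)} = -6 + C^{2}$ ($b{\left(C,z \right)} = C^{2} - 6 = -6 + C^{2}$)
$\left(U{\left(-5 \right)} \left(\left(5 - 2\right) - 3\right) + b{\left(4,4 \left(-1\right) \right)}\right) o = \left(- 5 \left(\left(5 - 2\right) - 3\right) - \left(6 - 4^{2}\right)\right) \left(-109\right) = \left(- 5 \left(3 - 3\right) + \left(-6 + 16\right)\right) \left(-109\right) = \left(\left(-5\right) 0 + 10\right) \left(-109\right) = \left(0 + 10\right) \left(-109\right) = 10 \left(-109\right) = -1090$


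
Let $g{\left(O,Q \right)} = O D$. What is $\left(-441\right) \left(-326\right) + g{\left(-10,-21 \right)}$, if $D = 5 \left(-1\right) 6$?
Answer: $144066$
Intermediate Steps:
$D = -30$ ($D = \left(-5\right) 6 = -30$)
$g{\left(O,Q \right)} = - 30 O$ ($g{\left(O,Q \right)} = O \left(-30\right) = - 30 O$)
$\left(-441\right) \left(-326\right) + g{\left(-10,-21 \right)} = \left(-441\right) \left(-326\right) - -300 = 143766 + 300 = 144066$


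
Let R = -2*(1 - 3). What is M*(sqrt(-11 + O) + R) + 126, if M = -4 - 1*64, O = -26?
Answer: -146 - 68*I*sqrt(37) ≈ -146.0 - 413.63*I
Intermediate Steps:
R = 4 (R = -2*(-2) = 4)
M = -68 (M = -4 - 64 = -68)
M*(sqrt(-11 + O) + R) + 126 = -68*(sqrt(-11 - 26) + 4) + 126 = -68*(sqrt(-37) + 4) + 126 = -68*(I*sqrt(37) + 4) + 126 = -68*(4 + I*sqrt(37)) + 126 = (-272 - 68*I*sqrt(37)) + 126 = -146 - 68*I*sqrt(37)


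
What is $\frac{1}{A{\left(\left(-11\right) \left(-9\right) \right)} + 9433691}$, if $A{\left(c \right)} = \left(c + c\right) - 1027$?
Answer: $\frac{1}{9432862} \approx 1.0601 \cdot 10^{-7}$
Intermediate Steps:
$A{\left(c \right)} = -1027 + 2 c$ ($A{\left(c \right)} = 2 c - 1027 = -1027 + 2 c$)
$\frac{1}{A{\left(\left(-11\right) \left(-9\right) \right)} + 9433691} = \frac{1}{\left(-1027 + 2 \left(\left(-11\right) \left(-9\right)\right)\right) + 9433691} = \frac{1}{\left(-1027 + 2 \cdot 99\right) + 9433691} = \frac{1}{\left(-1027 + 198\right) + 9433691} = \frac{1}{-829 + 9433691} = \frac{1}{9432862}$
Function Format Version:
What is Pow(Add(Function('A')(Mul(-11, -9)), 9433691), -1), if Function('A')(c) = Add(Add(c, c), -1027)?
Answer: Rational(1, 9432862) ≈ 1.0601e-7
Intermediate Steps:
Function('A')(c) = Add(-1027, Mul(2, c)) (Function('A')(c) = Add(Mul(2, c), -1027) = Add(-1027, Mul(2, c)))
Pow(Add(Function('A')(Mul(-11, -9)), 9433691), -1) = Pow(Add(Add(-1027, Mul(2, Mul(-11, -9))), 9433691), -1) = Pow(Add(Add(-1027, Mul(2, 99)), 9433691), -1) = Pow(Add(Add(-1027, 198), 9433691), -1) = Pow(Add(-829, 9433691), -1) = Pow(9432862, -1) = Rational(1, 9432862)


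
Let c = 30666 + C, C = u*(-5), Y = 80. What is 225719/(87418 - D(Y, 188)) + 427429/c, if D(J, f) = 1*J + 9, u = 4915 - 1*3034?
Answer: 42125958800/1856701869 ≈ 22.689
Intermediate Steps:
u = 1881 (u = 4915 - 3034 = 1881)
D(J, f) = 9 + J (D(J, f) = J + 9 = 9 + J)
C = -9405 (C = 1881*(-5) = -9405)
c = 21261 (c = 30666 - 9405 = 21261)
225719/(87418 - D(Y, 188)) + 427429/c = 225719/(87418 - (9 + 80)) + 427429/21261 = 225719/(87418 - 1*89) + 427429*(1/21261) = 225719/(87418 - 89) + 427429/21261 = 225719/87329 + 427429/21261 = 42125958800/1856701869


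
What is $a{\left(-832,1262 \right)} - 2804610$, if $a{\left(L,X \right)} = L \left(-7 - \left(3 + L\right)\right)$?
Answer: $-3488514$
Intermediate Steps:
$a{\left(L,X \right)} = L \left(-10 - L\right)$ ($a{\left(L,X \right)} = L \left(-7 - \left(3 + L\right)\right) = L \left(-10 - L\right)$)
$a{\left(-832,1262 \right)} - 2804610 = \left(-1\right) \left(-832\right) \left(10 - 832\right) - 2804610 = \left(-1\right) \left(-832\right) \left(-822\right) - 2804610 = -683904 - 2804610 = -3488514$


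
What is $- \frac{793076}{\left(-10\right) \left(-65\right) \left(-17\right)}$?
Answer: $\frac{396538}{5525} \approx 71.772$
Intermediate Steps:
$- \frac{793076}{\left(-10\right) \left(-65\right) \left(-17\right)} = - \frac{793076}{650 \left(-17\right)} = - \frac{793076}{-11050} = \left(-793076\right) \left(- \frac{1}{11050}\right) = \frac{396538}{5525}$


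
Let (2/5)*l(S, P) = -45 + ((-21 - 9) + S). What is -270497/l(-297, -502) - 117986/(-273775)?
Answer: 14833008631/50922150 ≈ 291.29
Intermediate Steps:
l(S, P) = -375/2 + 5*S/2 (l(S, P) = 5*(-45 + ((-21 - 9) + S))/2 = 5*(-45 + (-30 + S))/2 = 5*(-75 + S)/2 = -375/2 + 5*S/2)
-270497/l(-297, -502) - 117986/(-273775) = -270497/(-375/2 + (5/2)*(-297)) - 117986/(-273775) = -270497/(-375/2 - 1485/2) - 117986*(-1/273775) = -270497/(-930) + 117986/273775 = -270497*(-1/930) + 117986/273775 = 270497/930 + 117986/273775 = 14833008631/50922150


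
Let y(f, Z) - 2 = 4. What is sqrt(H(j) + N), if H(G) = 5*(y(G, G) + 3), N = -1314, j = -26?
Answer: 3*I*sqrt(141) ≈ 35.623*I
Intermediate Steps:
y(f, Z) = 6 (y(f, Z) = 2 + 4 = 6)
H(G) = 45 (H(G) = 5*(6 + 3) = 5*9 = 45)
sqrt(H(j) + N) = sqrt(45 - 1314) = sqrt(-1269) = 3*I*sqrt(141)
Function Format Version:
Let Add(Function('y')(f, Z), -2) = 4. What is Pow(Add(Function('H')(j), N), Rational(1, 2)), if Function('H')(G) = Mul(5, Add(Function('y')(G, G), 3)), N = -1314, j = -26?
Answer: Mul(3, I, Pow(141, Rational(1, 2))) ≈ Mul(35.623, I)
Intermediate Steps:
Function('y')(f, Z) = 6 (Function('y')(f, Z) = Add(2, 4) = 6)
Function('H')(G) = 45 (Function('H')(G) = Mul(5, Add(6, 3)) = Mul(5, 9) = 45)
Pow(Add(Function('H')(j), N), Rational(1, 2)) = Pow(Add(45, -1314), Rational(1, 2)) = Pow(-1269, Rational(1, 2)) = Mul(3, I, Pow(141, Rational(1, 2)))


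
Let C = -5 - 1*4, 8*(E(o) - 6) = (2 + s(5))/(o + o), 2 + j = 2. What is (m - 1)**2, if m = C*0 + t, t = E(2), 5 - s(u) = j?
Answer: 27889/1024 ≈ 27.235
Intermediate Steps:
j = 0 (j = -2 + 2 = 0)
s(u) = 5 (s(u) = 5 - 1*0 = 5 + 0 = 5)
E(o) = 6 + 7/(16*o) (E(o) = 6 + ((2 + 5)/(o + o))/8 = 6 + (7/((2*o)))/8 = 6 + (7*(1/(2*o)))/8 = 6 + (7/(2*o))/8 = 6 + 7/(16*o))
t = 199/32 (t = 6 + (7/16)/2 = 6 + (7/16)*(1/2) = 6 + 7/32 = 199/32 ≈ 6.2188)
C = -9 (C = -5 - 4 = -9)
m = 199/32 (m = -9*0 + 199/32 = 0 + 199/32 = 199/32 ≈ 6.2188)
(m - 1)**2 = (199/32 - 1)**2 = (167/32)**2 = 27889/1024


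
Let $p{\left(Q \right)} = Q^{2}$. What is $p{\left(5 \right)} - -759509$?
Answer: $759534$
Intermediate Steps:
$p{\left(5 \right)} - -759509 = 5^{2} - -759509 = 25 + 759509 = 759534$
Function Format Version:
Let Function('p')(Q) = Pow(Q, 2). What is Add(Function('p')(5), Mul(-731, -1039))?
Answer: 759534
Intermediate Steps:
Add(Function('p')(5), Mul(-731, -1039)) = Add(Pow(5, 2), Mul(-731, -1039)) = Add(25, 759509) = 759534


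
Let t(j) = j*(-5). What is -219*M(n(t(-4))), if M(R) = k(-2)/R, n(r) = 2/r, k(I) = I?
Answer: 4380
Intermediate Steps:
t(j) = -5*j
M(R) = -2/R
-219*M(n(t(-4))) = -(-438)/(2/((-5*(-4)))) = -(-438)/(2/20) = -(-438)/(2*(1/20)) = -(-438)/⅒ = -(-438)*10 = -219*(-20) = 4380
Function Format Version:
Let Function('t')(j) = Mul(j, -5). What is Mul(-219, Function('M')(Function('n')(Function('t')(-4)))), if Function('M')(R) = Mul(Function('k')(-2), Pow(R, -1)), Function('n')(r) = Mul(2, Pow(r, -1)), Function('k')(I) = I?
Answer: 4380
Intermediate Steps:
Function('t')(j) = Mul(-5, j)
Function('M')(R) = Mul(-2, Pow(R, -1))
Mul(-219, Function('M')(Function('n')(Function('t')(-4)))) = Mul(-219, Mul(-2, Pow(Mul(2, Pow(Mul(-5, -4), -1)), -1))) = Mul(-219, Mul(-2, Pow(Mul(2, Pow(20, -1)), -1))) = Mul(-219, Mul(-2, Pow(Mul(2, Rational(1, 20)), -1))) = Mul(-219, Mul(-2, Pow(Rational(1, 10), -1))) = Mul(-219, Mul(-2, 10)) = Mul(-219, -20) = 4380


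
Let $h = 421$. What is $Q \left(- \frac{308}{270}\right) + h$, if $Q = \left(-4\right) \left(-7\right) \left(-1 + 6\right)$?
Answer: $\frac{7055}{27} \approx 261.3$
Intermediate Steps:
$Q = 140$ ($Q = 28 \cdot 5 = 140$)
$Q \left(- \frac{308}{270}\right) + h = 140 \left(- \frac{308}{270}\right) + 421 = 140 \left(\left(-308\right) \frac{1}{270}\right) + 421 = 140 \left(- \frac{154}{135}\right) + 421 = - \frac{4312}{27} + 421 = \frac{7055}{27}$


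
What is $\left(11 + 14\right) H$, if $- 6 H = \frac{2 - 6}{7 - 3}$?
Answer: $\frac{25}{6} \approx 4.1667$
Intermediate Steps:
$H = \frac{1}{6}$ ($H = - \frac{\left(2 - 6\right) \frac{1}{7 - 3}}{6} = - \frac{\left(-4\right) \frac{1}{4}}{6} = \left(- \frac{1}{6}\right) \left(-1\right) = \frac{1}{6} \approx 0.16667$)
$\left(11 + 14\right) H = \left(11 + 14\right) \frac{1}{6} = 25 \cdot \frac{1}{6} = \frac{25}{6}$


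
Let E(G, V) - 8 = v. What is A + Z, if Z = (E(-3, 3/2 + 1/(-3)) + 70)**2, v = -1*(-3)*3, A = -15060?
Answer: -7491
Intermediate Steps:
v = 9 (v = 3*3 = 9)
E(G, V) = 17 (E(G, V) = 8 + 9 = 17)
Z = 7569 (Z = (17 + 70)**2 = 87**2 = 7569)
A + Z = -15060 + 7569 = -7491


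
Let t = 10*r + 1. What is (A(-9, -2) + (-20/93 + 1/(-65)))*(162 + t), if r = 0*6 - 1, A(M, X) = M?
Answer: -2845698/2015 ≈ -1412.3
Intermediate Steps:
r = -1 (r = 0 - 1 = -1)
t = -9 (t = 10*(-1) + 1 = -10 + 1 = -9)
(A(-9, -2) + (-20/93 + 1/(-65)))*(162 + t) = (-9 + (-20/93 + 1/(-65)))*(162 - 9) = (-9 + (-20*1/93 + 1*(-1/65)))*153 = (-9 + (-20/93 - 1/65))*153 = (-9 - 1393/6045)*153 = -55798/6045*153 = -2845698/2015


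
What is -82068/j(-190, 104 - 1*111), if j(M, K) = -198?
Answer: 13678/33 ≈ 414.48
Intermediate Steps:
-82068/j(-190, 104 - 1*111) = -82068/(-198) = -82068*(-1/198) = 13678/33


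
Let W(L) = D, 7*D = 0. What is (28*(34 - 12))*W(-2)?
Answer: 0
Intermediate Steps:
D = 0 (D = (1/7)*0 = 0)
W(L) = 0
(28*(34 - 12))*W(-2) = (28*(34 - 12))*0 = (28*22)*0 = 616*0 = 0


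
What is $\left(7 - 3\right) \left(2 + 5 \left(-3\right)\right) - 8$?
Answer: $-60$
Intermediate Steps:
$\left(7 - 3\right) \left(2 + 5 \left(-3\right)\right) - 8 = \left(7 - 3\right) \left(2 - 15\right) - 8 = 4 \left(-13\right) - 8 = -52 - 8 = -60$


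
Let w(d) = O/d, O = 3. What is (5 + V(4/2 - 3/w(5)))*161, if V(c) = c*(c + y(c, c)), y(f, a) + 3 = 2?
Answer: 2737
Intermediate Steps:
y(f, a) = -1 (y(f, a) = -3 + 2 = -1)
w(d) = 3/d
V(c) = c*(-1 + c) (V(c) = c*(c - 1) = c*(-1 + c))
(5 + V(4/2 - 3/w(5)))*161 = (5 + (4/2 - 3/(3/5))*(-1 + (4/2 - 3/(3/5))))*161 = (5 + (4*(½) - 3/(3*(⅕)))*(-1 + (4*(½) - 3/(3*(⅕)))))*161 = (5 + (2 - 3/⅗)*(-1 + (2 - 3/⅗)))*161 = (5 + (2 - 3*5/3)*(-1 + (2 - 3*5/3)))*161 = (5 + (2 - 5)*(-1 + (2 - 5)))*161 = (5 - 3*(-1 - 3))*161 = (5 - 3*(-4))*161 = (5 + 12)*161 = 17*161 = 2737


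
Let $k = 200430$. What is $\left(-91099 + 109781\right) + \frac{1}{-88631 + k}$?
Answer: $\frac{2088628919}{111799} \approx 18682.0$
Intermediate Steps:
$\left(-91099 + 109781\right) + \frac{1}{-88631 + k} = \left(-91099 + 109781\right) + \frac{1}{-88631 + 200430} = 18682 + \frac{1}{111799} = \frac{2088628919}{111799}$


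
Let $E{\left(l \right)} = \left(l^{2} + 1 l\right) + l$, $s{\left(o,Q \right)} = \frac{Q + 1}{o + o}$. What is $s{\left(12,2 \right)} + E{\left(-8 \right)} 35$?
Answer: $\frac{13441}{8} \approx 1680.1$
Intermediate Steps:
$s{\left(o,Q \right)} = \frac{1 + Q}{2 o}$
$E{\left(l \right)} = l^{2} + 2 l$ ($E{\left(l \right)} = \left(l^{2} + l\right) + l = \left(l + l^{2}\right) + l = l^{2} + 2 l$)
$s{\left(12,2 \right)} + E{\left(-8 \right)} 35 = \frac{1 + 2}{2 \cdot 12} + - 8 \left(2 - 8\right) 35 = \frac{1}{2} \cdot \frac{1}{12} \cdot 3 + \left(-8\right) \left(-6\right) 35 = \frac{1}{8} + 48 \cdot 35 = \frac{1}{8} + 1680 = \frac{13441}{8}$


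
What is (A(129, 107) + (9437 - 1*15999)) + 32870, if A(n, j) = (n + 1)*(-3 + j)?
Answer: 39828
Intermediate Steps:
A(n, j) = (1 + n)*(-3 + j)
(A(129, 107) + (9437 - 1*15999)) + 32870 = ((-3 + 107 - 3*129 + 107*129) + (9437 - 1*15999)) + 32870 = ((-3 + 107 - 387 + 13803) + (9437 - 15999)) + 32870 = (13520 - 6562) + 32870 = 6958 + 32870 = 39828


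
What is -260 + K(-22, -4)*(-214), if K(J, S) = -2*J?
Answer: -9676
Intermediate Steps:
-260 + K(-22, -4)*(-214) = -260 - 2*(-22)*(-214) = -260 + 44*(-214) = -260 - 9416 = -9676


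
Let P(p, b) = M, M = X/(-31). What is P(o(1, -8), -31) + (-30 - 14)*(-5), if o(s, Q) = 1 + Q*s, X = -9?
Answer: 6829/31 ≈ 220.29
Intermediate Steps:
M = 9/31 (M = -9/(-31) = -9*(-1/31) = 9/31 ≈ 0.29032)
P(p, b) = 9/31
P(o(1, -8), -31) + (-30 - 14)*(-5) = 9/31 + (-30 - 14)*(-5) = 9/31 - 44*(-5) = 9/31 + 220 = 6829/31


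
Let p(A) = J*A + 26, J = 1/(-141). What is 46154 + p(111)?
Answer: 2170423/47 ≈ 46179.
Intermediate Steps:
J = -1/141 ≈ -0.0070922
p(A) = 26 - A/141 (p(A) = -A/141 + 26 = 26 - A/141)
46154 + p(111) = 46154 + (26 - 1/141*111) = 46154 + (26 - 37/47) = 46154 + 1185/47 = 2170423/47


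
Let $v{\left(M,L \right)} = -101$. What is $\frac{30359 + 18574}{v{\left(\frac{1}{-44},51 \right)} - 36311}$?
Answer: $- \frac{48933}{36412} \approx -1.3439$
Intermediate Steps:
$\frac{30359 + 18574}{v{\left(\frac{1}{-44},51 \right)} - 36311} = \frac{30359 + 18574}{-101 - 36311} = \frac{48933}{-36412} = 48933 \left(- \frac{1}{36412}\right) = - \frac{48933}{36412}$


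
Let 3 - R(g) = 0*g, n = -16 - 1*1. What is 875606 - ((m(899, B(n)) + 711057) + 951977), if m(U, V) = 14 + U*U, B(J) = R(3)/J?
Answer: -1595643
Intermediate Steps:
n = -17 (n = -16 - 1 = -17)
R(g) = 3 (R(g) = 3 - 0*g = 3 - 1*0 = 3 + 0 = 3)
B(J) = 3/J
m(U, V) = 14 + U**2
875606 - ((m(899, B(n)) + 711057) + 951977) = 875606 - (((14 + 899**2) + 711057) + 951977) = 875606 - (((14 + 808201) + 711057) + 951977) = 875606 - ((808215 + 711057) + 951977) = 875606 - (1519272 + 951977) = 875606 - 1*2471249 = 875606 - 2471249 = -1595643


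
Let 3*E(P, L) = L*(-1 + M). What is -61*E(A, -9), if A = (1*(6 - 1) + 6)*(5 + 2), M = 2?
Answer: 183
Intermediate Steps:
A = 77 (A = (1*5 + 6)*7 = (5 + 6)*7 = 11*7 = 77)
E(P, L) = L/3 (E(P, L) = (L*(-1 + 2))/3 = (L*1)/3 = L/3)
-61*E(A, -9) = -61*(-9)/3 = -61*(-3) = 183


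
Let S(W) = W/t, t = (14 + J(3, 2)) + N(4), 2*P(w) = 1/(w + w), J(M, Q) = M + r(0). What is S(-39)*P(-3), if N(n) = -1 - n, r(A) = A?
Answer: 13/48 ≈ 0.27083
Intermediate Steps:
J(M, Q) = M (J(M, Q) = M + 0 = M)
P(w) = 1/(4*w) (P(w) = 1/(2*(w + w)) = 1/(2*((2*w))) = (1/(2*w))/2 = 1/(4*w))
t = 12 (t = (14 + 3) + (-1 - 1*4) = 17 + (-1 - 4) = 17 - 5 = 12)
S(W) = W/12
S(-39)*P(-3) = ((1/12)*(-39))*((1/4)/(-3)) = -13*(-1)/(16*3) = -13/4*(-1/12) = 13/48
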